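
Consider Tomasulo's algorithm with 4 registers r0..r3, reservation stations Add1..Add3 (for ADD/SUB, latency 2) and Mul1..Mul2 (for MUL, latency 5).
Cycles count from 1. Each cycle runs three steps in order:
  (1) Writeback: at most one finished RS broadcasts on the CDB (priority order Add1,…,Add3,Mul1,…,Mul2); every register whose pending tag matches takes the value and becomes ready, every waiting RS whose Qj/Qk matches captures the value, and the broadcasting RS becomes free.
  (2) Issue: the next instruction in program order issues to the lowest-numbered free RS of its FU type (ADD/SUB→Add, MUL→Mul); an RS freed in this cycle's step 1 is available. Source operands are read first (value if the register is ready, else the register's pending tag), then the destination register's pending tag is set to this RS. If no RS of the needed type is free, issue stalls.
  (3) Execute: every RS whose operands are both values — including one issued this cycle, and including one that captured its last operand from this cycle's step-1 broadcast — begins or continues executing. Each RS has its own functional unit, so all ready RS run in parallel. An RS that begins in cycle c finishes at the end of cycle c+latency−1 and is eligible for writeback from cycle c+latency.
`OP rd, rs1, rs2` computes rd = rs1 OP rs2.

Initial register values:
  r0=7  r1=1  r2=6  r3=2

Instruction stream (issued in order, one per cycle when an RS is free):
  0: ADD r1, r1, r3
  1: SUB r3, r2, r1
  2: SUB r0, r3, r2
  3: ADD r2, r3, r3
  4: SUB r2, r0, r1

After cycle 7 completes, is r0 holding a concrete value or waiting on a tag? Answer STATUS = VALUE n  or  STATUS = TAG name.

c1: issue ADD r1<-Add1 | r0:7,r1:Add1,r2:6,r3:2
c2: issue SUB r3<-Add2 | r0:7,r1:Add1,r2:6,r3:Add2
c3: CDB Add1=3; issue SUB r0<-Add1 | r0:Add1,r1:3,r2:6,r3:Add2
c4: issue ADD r2<-Add3 | r0:Add1,r1:3,r2:Add3,r3:Add2
c5: CDB Add2=3; issue SUB r2<-Add2 | r0:Add1,r1:3,r2:Add2,r3:3
c6: - | r0:Add1,r1:3,r2:Add2,r3:3
c7: CDB Add1=-3 | r0:-3,r1:3,r2:Add2,r3:3

STATUS = VALUE -3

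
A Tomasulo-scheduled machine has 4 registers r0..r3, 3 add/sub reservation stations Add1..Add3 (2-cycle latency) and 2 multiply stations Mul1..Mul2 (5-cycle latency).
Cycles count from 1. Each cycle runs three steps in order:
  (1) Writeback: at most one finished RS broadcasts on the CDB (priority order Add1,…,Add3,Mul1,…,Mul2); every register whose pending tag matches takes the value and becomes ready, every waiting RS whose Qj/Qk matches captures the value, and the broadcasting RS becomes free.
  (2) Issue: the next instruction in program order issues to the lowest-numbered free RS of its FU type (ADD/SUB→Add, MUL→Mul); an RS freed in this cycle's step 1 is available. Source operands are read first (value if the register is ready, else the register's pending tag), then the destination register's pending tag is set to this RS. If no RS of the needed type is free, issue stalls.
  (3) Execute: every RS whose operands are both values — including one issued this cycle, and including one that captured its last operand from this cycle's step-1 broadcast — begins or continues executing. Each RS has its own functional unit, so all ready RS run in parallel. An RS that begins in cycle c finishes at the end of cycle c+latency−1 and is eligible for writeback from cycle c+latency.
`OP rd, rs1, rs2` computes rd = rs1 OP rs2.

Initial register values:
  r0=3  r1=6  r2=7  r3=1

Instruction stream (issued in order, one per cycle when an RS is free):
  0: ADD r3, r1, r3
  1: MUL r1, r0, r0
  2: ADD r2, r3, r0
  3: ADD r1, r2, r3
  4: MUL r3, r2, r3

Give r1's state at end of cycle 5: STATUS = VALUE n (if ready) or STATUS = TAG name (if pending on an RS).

cycle 1: issue ADD r3<-Add1 // r0:3,r1:6,r2:7,r3:Add1
cycle 2: issue MUL r1<-Mul1 // r0:3,r1:Mul1,r2:7,r3:Add1
cycle 3: CDB Add1=7; issue ADD r2<-Add1 // r0:3,r1:Mul1,r2:Add1,r3:7
cycle 4: issue ADD r1<-Add2 // r0:3,r1:Add2,r2:Add1,r3:7
cycle 5: CDB Add1=10; issue MUL r3<-Mul2 // r0:3,r1:Add2,r2:10,r3:Mul2

STATUS = TAG Add2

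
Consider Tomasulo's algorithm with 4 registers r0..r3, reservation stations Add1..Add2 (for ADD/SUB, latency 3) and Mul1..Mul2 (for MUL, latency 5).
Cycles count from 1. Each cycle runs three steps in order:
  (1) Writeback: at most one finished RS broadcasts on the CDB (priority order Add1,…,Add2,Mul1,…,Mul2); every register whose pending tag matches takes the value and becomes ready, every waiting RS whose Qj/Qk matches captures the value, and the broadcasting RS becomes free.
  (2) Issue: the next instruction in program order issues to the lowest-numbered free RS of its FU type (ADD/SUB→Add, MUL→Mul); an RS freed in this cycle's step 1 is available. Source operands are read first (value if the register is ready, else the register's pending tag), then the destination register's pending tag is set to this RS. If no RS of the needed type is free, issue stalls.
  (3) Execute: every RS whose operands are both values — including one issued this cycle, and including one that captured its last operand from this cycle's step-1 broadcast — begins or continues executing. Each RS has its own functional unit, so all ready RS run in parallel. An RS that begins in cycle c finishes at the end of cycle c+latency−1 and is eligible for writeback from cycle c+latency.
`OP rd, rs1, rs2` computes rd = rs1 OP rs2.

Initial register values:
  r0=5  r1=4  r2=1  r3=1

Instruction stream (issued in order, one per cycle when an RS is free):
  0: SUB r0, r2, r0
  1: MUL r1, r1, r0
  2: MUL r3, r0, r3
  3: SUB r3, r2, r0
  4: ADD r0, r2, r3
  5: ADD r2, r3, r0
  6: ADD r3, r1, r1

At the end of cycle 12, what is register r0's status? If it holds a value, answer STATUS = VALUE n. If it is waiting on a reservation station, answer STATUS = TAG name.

STATUS = VALUE 6

c1: issue SUB r0<-Add1 | r0:Add1,r1:4,r2:1,r3:1
c2: issue MUL r1<-Mul1 | r0:Add1,r1:Mul1,r2:1,r3:1
c3: issue MUL r3<-Mul2 | r0:Add1,r1:Mul1,r2:1,r3:Mul2
c4: CDB Add1=-4; issue SUB r3<-Add1 | r0:-4,r1:Mul1,r2:1,r3:Add1
c5: issue ADD r0<-Add2 | r0:Add2,r1:Mul1,r2:1,r3:Add1
c6: stall | r0:Add2,r1:Mul1,r2:1,r3:Add1
c7: CDB Add1=5; issue ADD r2<-Add1 | r0:Add2,r1:Mul1,r2:Add1,r3:5
c8: stall | r0:Add2,r1:Mul1,r2:Add1,r3:5
c9: CDB Mul1=-16; stall | r0:Add2,r1:-16,r2:Add1,r3:5
c10: CDB Add2=6; issue ADD r3<-Add2 | r0:6,r1:-16,r2:Add1,r3:Add2
c11: CDB Mul2=-4 | r0:6,r1:-16,r2:Add1,r3:Add2
c12: - | r0:6,r1:-16,r2:Add1,r3:Add2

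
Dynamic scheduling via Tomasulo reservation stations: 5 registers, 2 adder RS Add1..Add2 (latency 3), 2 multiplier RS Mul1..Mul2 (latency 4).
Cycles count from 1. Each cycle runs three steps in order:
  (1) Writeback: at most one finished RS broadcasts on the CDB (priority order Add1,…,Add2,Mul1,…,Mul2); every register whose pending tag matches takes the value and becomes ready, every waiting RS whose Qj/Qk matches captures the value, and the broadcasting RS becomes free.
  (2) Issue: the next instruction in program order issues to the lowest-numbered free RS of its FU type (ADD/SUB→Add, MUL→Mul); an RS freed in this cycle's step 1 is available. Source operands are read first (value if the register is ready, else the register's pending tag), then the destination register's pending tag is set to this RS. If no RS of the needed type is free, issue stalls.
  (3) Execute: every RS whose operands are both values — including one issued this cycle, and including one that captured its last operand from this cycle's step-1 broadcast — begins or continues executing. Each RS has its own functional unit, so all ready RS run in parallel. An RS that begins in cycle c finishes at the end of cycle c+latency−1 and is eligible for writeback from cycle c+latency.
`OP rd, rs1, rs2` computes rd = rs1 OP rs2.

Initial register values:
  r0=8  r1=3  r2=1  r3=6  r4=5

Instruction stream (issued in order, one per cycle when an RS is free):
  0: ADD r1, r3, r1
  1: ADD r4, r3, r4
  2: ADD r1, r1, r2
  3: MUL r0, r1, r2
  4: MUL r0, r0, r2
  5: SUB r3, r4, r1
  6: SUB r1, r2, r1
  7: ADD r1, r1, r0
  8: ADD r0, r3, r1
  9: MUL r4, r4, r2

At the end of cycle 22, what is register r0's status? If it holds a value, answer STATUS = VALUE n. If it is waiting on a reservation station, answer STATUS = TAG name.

cycle 1: issue ADD r1<-Add1 // r0:8,r1:Add1,r2:1,r3:6,r4:5
cycle 2: issue ADD r4<-Add2 // r0:8,r1:Add1,r2:1,r3:6,r4:Add2
cycle 3: stall // r0:8,r1:Add1,r2:1,r3:6,r4:Add2
cycle 4: CDB Add1=9; issue ADD r1<-Add1 // r0:8,r1:Add1,r2:1,r3:6,r4:Add2
cycle 5: CDB Add2=11; issue MUL r0<-Mul1 // r0:Mul1,r1:Add1,r2:1,r3:6,r4:11
cycle 6: issue MUL r0<-Mul2 // r0:Mul2,r1:Add1,r2:1,r3:6,r4:11
cycle 7: CDB Add1=10; issue SUB r3<-Add1 // r0:Mul2,r1:10,r2:1,r3:Add1,r4:11
cycle 8: issue SUB r1<-Add2 // r0:Mul2,r1:Add2,r2:1,r3:Add1,r4:11
cycle 9: stall // r0:Mul2,r1:Add2,r2:1,r3:Add1,r4:11
cycle 10: CDB Add1=1; issue ADD r1<-Add1 // r0:Mul2,r1:Add1,r2:1,r3:1,r4:11
cycle 11: CDB Add2=-9; issue ADD r0<-Add2 // r0:Add2,r1:Add1,r2:1,r3:1,r4:11
cycle 12: CDB Mul1=10; issue MUL r4<-Mul1 // r0:Add2,r1:Add1,r2:1,r3:1,r4:Mul1
cycle 13: - // r0:Add2,r1:Add1,r2:1,r3:1,r4:Mul1
cycle 14: - // r0:Add2,r1:Add1,r2:1,r3:1,r4:Mul1
cycle 15: - // r0:Add2,r1:Add1,r2:1,r3:1,r4:Mul1
cycle 16: CDB Mul1=11 // r0:Add2,r1:Add1,r2:1,r3:1,r4:11
cycle 17: CDB Mul2=10 // r0:Add2,r1:Add1,r2:1,r3:1,r4:11
cycle 18: - // r0:Add2,r1:Add1,r2:1,r3:1,r4:11
cycle 19: - // r0:Add2,r1:Add1,r2:1,r3:1,r4:11
cycle 20: CDB Add1=1 // r0:Add2,r1:1,r2:1,r3:1,r4:11
cycle 21: - // r0:Add2,r1:1,r2:1,r3:1,r4:11
cycle 22: - // r0:Add2,r1:1,r2:1,r3:1,r4:11

STATUS = TAG Add2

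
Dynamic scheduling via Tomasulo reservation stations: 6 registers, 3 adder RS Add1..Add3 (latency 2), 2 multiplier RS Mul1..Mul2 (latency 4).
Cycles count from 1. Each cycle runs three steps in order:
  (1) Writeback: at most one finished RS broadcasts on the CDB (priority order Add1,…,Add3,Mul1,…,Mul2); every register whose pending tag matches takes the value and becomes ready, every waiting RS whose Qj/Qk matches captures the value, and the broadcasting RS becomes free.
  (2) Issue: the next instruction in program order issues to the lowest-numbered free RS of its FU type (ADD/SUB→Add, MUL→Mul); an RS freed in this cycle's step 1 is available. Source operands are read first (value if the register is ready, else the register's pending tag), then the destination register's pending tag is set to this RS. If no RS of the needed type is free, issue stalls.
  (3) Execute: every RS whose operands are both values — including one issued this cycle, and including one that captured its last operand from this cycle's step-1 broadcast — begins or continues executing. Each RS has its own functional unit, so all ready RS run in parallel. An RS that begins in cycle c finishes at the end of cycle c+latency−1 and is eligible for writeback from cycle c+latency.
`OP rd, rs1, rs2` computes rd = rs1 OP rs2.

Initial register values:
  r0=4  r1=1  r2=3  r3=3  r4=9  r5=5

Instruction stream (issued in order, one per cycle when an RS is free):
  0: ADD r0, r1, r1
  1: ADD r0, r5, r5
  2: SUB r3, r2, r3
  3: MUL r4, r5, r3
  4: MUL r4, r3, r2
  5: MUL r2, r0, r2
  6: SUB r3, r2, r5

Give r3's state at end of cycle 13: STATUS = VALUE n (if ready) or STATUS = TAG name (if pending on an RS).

STATUS = TAG Add1

cycle 1: issue ADD r0<-Add1 // r0:Add1,r1:1,r2:3,r3:3,r4:9,r5:5
cycle 2: issue ADD r0<-Add2 // r0:Add2,r1:1,r2:3,r3:3,r4:9,r5:5
cycle 3: CDB Add1=2; issue SUB r3<-Add1 // r0:Add2,r1:1,r2:3,r3:Add1,r4:9,r5:5
cycle 4: CDB Add2=10; issue MUL r4<-Mul1 // r0:10,r1:1,r2:3,r3:Add1,r4:Mul1,r5:5
cycle 5: CDB Add1=0; issue MUL r4<-Mul2 // r0:10,r1:1,r2:3,r3:0,r4:Mul2,r5:5
cycle 6: stall // r0:10,r1:1,r2:3,r3:0,r4:Mul2,r5:5
cycle 7: stall // r0:10,r1:1,r2:3,r3:0,r4:Mul2,r5:5
cycle 8: stall // r0:10,r1:1,r2:3,r3:0,r4:Mul2,r5:5
cycle 9: CDB Mul1=0; issue MUL r2<-Mul1 // r0:10,r1:1,r2:Mul1,r3:0,r4:Mul2,r5:5
cycle 10: CDB Mul2=0; issue SUB r3<-Add1 // r0:10,r1:1,r2:Mul1,r3:Add1,r4:0,r5:5
cycle 11: - // r0:10,r1:1,r2:Mul1,r3:Add1,r4:0,r5:5
cycle 12: - // r0:10,r1:1,r2:Mul1,r3:Add1,r4:0,r5:5
cycle 13: CDB Mul1=30 // r0:10,r1:1,r2:30,r3:Add1,r4:0,r5:5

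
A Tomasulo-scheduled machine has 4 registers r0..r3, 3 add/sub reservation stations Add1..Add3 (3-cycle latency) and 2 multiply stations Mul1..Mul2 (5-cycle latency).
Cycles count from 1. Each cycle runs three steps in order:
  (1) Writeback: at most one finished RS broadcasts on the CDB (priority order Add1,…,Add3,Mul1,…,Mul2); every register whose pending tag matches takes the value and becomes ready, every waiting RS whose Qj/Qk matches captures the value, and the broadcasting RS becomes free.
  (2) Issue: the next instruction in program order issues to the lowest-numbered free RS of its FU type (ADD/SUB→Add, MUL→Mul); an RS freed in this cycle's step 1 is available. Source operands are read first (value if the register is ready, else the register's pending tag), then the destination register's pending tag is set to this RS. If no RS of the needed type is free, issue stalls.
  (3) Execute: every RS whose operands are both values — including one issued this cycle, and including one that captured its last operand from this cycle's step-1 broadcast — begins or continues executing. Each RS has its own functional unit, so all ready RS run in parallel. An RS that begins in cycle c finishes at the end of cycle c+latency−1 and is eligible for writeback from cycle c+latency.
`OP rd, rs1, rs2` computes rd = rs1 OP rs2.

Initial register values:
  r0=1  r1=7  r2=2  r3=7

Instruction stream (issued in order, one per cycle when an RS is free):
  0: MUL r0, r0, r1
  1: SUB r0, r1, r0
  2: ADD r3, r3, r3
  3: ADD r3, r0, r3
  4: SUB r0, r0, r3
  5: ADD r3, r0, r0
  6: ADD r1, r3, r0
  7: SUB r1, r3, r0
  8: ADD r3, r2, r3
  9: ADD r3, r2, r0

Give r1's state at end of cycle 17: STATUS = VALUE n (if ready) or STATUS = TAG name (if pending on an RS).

STATUS = TAG Add2

c1: issue MUL r0<-Mul1 | r0:Mul1,r1:7,r2:2,r3:7
c2: issue SUB r0<-Add1 | r0:Add1,r1:7,r2:2,r3:7
c3: issue ADD r3<-Add2 | r0:Add1,r1:7,r2:2,r3:Add2
c4: issue ADD r3<-Add3 | r0:Add1,r1:7,r2:2,r3:Add3
c5: stall | r0:Add1,r1:7,r2:2,r3:Add3
c6: CDB Add2=14; issue SUB r0<-Add2 | r0:Add2,r1:7,r2:2,r3:Add3
c7: CDB Mul1=7; stall | r0:Add2,r1:7,r2:2,r3:Add3
c8: stall | r0:Add2,r1:7,r2:2,r3:Add3
c9: stall | r0:Add2,r1:7,r2:2,r3:Add3
c10: CDB Add1=0; issue ADD r3<-Add1 | r0:Add2,r1:7,r2:2,r3:Add1
c11: stall | r0:Add2,r1:7,r2:2,r3:Add1
c12: stall | r0:Add2,r1:7,r2:2,r3:Add1
c13: CDB Add3=14; issue ADD r1<-Add3 | r0:Add2,r1:Add3,r2:2,r3:Add1
c14: stall | r0:Add2,r1:Add3,r2:2,r3:Add1
c15: stall | r0:Add2,r1:Add3,r2:2,r3:Add1
c16: CDB Add2=-14; issue SUB r1<-Add2 | r0:-14,r1:Add2,r2:2,r3:Add1
c17: stall | r0:-14,r1:Add2,r2:2,r3:Add1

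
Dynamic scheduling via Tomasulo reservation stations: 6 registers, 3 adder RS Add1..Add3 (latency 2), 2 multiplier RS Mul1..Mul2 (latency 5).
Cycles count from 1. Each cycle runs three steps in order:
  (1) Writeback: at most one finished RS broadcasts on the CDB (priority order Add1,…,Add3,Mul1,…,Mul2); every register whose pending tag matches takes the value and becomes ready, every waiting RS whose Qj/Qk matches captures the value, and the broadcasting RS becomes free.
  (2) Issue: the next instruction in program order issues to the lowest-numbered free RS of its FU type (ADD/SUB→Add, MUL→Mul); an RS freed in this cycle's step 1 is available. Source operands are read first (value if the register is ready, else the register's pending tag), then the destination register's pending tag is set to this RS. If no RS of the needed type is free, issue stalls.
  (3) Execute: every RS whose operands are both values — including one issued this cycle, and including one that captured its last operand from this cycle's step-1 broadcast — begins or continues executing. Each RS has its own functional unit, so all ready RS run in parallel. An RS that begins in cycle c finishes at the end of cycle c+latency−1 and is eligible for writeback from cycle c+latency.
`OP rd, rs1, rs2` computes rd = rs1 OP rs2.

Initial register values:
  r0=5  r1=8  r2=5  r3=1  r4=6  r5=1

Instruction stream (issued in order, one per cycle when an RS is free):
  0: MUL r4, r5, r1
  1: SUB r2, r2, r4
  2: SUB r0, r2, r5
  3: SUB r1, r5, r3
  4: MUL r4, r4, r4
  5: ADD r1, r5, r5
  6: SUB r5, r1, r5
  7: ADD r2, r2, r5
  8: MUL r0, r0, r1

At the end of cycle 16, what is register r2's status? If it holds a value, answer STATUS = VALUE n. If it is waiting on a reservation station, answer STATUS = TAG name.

cycle 1: issue MUL r4<-Mul1 // r0:5,r1:8,r2:5,r3:1,r4:Mul1,r5:1
cycle 2: issue SUB r2<-Add1 // r0:5,r1:8,r2:Add1,r3:1,r4:Mul1,r5:1
cycle 3: issue SUB r0<-Add2 // r0:Add2,r1:8,r2:Add1,r3:1,r4:Mul1,r5:1
cycle 4: issue SUB r1<-Add3 // r0:Add2,r1:Add3,r2:Add1,r3:1,r4:Mul1,r5:1
cycle 5: issue MUL r4<-Mul2 // r0:Add2,r1:Add3,r2:Add1,r3:1,r4:Mul2,r5:1
cycle 6: CDB Add3=0; issue ADD r1<-Add3 // r0:Add2,r1:Add3,r2:Add1,r3:1,r4:Mul2,r5:1
cycle 7: CDB Mul1=8; stall // r0:Add2,r1:Add3,r2:Add1,r3:1,r4:Mul2,r5:1
cycle 8: CDB Add3=2; issue SUB r5<-Add3 // r0:Add2,r1:2,r2:Add1,r3:1,r4:Mul2,r5:Add3
cycle 9: CDB Add1=-3; issue ADD r2<-Add1 // r0:Add2,r1:2,r2:Add1,r3:1,r4:Mul2,r5:Add3
cycle 10: CDB Add3=1; issue MUL r0<-Mul1 // r0:Mul1,r1:2,r2:Add1,r3:1,r4:Mul2,r5:1
cycle 11: CDB Add2=-4 // r0:Mul1,r1:2,r2:Add1,r3:1,r4:Mul2,r5:1
cycle 12: CDB Add1=-2 // r0:Mul1,r1:2,r2:-2,r3:1,r4:Mul2,r5:1
cycle 13: CDB Mul2=64 // r0:Mul1,r1:2,r2:-2,r3:1,r4:64,r5:1
cycle 14: - // r0:Mul1,r1:2,r2:-2,r3:1,r4:64,r5:1
cycle 15: - // r0:Mul1,r1:2,r2:-2,r3:1,r4:64,r5:1
cycle 16: CDB Mul1=-8 // r0:-8,r1:2,r2:-2,r3:1,r4:64,r5:1

STATUS = VALUE -2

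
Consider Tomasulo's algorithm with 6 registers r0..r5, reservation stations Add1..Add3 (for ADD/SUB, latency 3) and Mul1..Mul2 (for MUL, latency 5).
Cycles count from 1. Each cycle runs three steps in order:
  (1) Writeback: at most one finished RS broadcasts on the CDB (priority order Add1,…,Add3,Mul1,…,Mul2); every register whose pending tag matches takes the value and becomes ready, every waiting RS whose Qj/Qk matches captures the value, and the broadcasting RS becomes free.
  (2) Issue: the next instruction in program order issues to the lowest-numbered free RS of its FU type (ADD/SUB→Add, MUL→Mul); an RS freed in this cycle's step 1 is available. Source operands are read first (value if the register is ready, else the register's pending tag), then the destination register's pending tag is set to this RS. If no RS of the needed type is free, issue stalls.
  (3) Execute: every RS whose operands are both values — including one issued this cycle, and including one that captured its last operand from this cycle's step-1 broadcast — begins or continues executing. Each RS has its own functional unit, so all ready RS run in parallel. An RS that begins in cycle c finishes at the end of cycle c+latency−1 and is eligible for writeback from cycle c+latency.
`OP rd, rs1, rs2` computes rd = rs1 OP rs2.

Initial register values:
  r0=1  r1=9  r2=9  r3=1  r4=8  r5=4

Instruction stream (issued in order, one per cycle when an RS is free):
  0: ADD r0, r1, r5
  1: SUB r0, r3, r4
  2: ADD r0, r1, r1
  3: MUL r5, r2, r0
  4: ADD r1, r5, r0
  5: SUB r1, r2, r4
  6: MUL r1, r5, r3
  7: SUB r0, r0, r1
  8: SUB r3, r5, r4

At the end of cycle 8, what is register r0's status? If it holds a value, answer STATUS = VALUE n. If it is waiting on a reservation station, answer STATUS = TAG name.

c1: issue ADD r0<-Add1 | r0:Add1,r1:9,r2:9,r3:1,r4:8,r5:4
c2: issue SUB r0<-Add2 | r0:Add2,r1:9,r2:9,r3:1,r4:8,r5:4
c3: issue ADD r0<-Add3 | r0:Add3,r1:9,r2:9,r3:1,r4:8,r5:4
c4: CDB Add1=13; issue MUL r5<-Mul1 | r0:Add3,r1:9,r2:9,r3:1,r4:8,r5:Mul1
c5: CDB Add2=-7; issue ADD r1<-Add1 | r0:Add3,r1:Add1,r2:9,r3:1,r4:8,r5:Mul1
c6: CDB Add3=18; issue SUB r1<-Add2 | r0:18,r1:Add2,r2:9,r3:1,r4:8,r5:Mul1
c7: issue MUL r1<-Mul2 | r0:18,r1:Mul2,r2:9,r3:1,r4:8,r5:Mul1
c8: issue SUB r0<-Add3 | r0:Add3,r1:Mul2,r2:9,r3:1,r4:8,r5:Mul1

STATUS = TAG Add3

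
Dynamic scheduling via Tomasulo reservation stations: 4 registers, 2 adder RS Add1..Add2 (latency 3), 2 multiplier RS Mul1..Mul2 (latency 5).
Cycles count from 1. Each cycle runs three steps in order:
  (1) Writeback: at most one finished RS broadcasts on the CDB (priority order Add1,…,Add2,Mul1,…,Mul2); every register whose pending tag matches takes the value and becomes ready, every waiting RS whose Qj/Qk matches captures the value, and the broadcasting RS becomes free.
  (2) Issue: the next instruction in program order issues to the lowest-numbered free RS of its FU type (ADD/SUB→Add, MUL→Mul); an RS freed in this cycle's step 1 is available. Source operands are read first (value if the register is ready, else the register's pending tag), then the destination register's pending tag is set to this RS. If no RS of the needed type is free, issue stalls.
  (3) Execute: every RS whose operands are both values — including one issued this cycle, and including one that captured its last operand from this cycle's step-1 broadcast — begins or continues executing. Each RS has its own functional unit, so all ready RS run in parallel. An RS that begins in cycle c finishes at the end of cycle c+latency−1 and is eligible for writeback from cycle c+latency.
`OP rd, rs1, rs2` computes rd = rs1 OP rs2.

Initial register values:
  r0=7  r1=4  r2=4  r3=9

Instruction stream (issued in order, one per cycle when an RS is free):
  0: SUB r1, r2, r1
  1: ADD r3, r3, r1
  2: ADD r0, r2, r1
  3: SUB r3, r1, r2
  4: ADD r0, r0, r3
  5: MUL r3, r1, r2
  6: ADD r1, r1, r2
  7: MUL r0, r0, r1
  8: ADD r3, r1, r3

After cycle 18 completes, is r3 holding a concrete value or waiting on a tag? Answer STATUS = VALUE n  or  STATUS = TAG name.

STATUS = VALUE 4

cycle 1: issue SUB r1<-Add1 // r0:7,r1:Add1,r2:4,r3:9
cycle 2: issue ADD r3<-Add2 // r0:7,r1:Add1,r2:4,r3:Add2
cycle 3: stall // r0:7,r1:Add1,r2:4,r3:Add2
cycle 4: CDB Add1=0; issue ADD r0<-Add1 // r0:Add1,r1:0,r2:4,r3:Add2
cycle 5: stall // r0:Add1,r1:0,r2:4,r3:Add2
cycle 6: stall // r0:Add1,r1:0,r2:4,r3:Add2
cycle 7: CDB Add1=4; issue SUB r3<-Add1 // r0:4,r1:0,r2:4,r3:Add1
cycle 8: CDB Add2=9; issue ADD r0<-Add2 // r0:Add2,r1:0,r2:4,r3:Add1
cycle 9: issue MUL r3<-Mul1 // r0:Add2,r1:0,r2:4,r3:Mul1
cycle 10: CDB Add1=-4; issue ADD r1<-Add1 // r0:Add2,r1:Add1,r2:4,r3:Mul1
cycle 11: issue MUL r0<-Mul2 // r0:Mul2,r1:Add1,r2:4,r3:Mul1
cycle 12: stall // r0:Mul2,r1:Add1,r2:4,r3:Mul1
cycle 13: CDB Add1=4; issue ADD r3<-Add1 // r0:Mul2,r1:4,r2:4,r3:Add1
cycle 14: CDB Add2=0 // r0:Mul2,r1:4,r2:4,r3:Add1
cycle 15: CDB Mul1=0 // r0:Mul2,r1:4,r2:4,r3:Add1
cycle 16: - // r0:Mul2,r1:4,r2:4,r3:Add1
cycle 17: - // r0:Mul2,r1:4,r2:4,r3:Add1
cycle 18: CDB Add1=4 // r0:Mul2,r1:4,r2:4,r3:4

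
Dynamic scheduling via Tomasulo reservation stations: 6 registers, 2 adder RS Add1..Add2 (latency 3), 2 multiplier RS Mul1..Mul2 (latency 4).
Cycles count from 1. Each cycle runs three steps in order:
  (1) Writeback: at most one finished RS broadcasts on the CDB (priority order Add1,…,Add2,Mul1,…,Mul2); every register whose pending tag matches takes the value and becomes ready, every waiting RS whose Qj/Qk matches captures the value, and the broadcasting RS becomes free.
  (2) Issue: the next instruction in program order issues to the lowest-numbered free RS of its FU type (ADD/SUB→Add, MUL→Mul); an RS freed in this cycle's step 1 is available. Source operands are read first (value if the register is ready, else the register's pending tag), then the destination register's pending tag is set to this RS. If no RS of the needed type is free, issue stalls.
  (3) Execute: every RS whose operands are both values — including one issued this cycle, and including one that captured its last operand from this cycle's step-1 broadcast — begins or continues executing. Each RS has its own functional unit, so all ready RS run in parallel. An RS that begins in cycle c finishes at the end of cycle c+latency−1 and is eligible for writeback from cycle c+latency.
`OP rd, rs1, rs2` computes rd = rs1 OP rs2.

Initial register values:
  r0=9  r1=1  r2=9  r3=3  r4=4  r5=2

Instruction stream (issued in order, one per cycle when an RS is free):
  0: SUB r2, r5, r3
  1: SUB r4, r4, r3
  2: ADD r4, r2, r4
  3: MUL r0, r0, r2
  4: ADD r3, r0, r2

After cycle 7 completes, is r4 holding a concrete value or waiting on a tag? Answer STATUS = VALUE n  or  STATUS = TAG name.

c1: issue SUB r2<-Add1 | r0:9,r1:1,r2:Add1,r3:3,r4:4,r5:2
c2: issue SUB r4<-Add2 | r0:9,r1:1,r2:Add1,r3:3,r4:Add2,r5:2
c3: stall | r0:9,r1:1,r2:Add1,r3:3,r4:Add2,r5:2
c4: CDB Add1=-1; issue ADD r4<-Add1 | r0:9,r1:1,r2:-1,r3:3,r4:Add1,r5:2
c5: CDB Add2=1; issue MUL r0<-Mul1 | r0:Mul1,r1:1,r2:-1,r3:3,r4:Add1,r5:2
c6: issue ADD r3<-Add2 | r0:Mul1,r1:1,r2:-1,r3:Add2,r4:Add1,r5:2
c7: - | r0:Mul1,r1:1,r2:-1,r3:Add2,r4:Add1,r5:2

STATUS = TAG Add1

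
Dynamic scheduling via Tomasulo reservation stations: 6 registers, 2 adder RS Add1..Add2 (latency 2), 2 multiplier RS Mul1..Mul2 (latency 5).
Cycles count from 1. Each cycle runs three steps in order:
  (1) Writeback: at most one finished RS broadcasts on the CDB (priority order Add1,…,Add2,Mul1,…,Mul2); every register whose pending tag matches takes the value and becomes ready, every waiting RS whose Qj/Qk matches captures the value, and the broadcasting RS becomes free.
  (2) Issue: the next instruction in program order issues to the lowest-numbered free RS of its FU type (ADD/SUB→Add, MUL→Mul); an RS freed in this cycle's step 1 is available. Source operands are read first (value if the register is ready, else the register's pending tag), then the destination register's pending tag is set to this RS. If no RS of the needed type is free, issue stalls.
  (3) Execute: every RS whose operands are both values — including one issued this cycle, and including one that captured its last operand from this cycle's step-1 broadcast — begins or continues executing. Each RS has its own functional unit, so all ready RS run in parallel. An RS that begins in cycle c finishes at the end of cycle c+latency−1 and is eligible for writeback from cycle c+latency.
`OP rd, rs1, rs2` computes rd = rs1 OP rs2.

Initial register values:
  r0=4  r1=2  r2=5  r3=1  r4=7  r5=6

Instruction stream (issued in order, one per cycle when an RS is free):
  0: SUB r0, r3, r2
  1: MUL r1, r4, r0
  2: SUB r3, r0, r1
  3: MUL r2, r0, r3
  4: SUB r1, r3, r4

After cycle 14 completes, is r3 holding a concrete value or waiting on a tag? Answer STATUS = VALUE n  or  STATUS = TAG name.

STATUS = VALUE 24

c1: issue SUB r0<-Add1 | r0:Add1,r1:2,r2:5,r3:1,r4:7,r5:6
c2: issue MUL r1<-Mul1 | r0:Add1,r1:Mul1,r2:5,r3:1,r4:7,r5:6
c3: CDB Add1=-4; issue SUB r3<-Add1 | r0:-4,r1:Mul1,r2:5,r3:Add1,r4:7,r5:6
c4: issue MUL r2<-Mul2 | r0:-4,r1:Mul1,r2:Mul2,r3:Add1,r4:7,r5:6
c5: issue SUB r1<-Add2 | r0:-4,r1:Add2,r2:Mul2,r3:Add1,r4:7,r5:6
c6: - | r0:-4,r1:Add2,r2:Mul2,r3:Add1,r4:7,r5:6
c7: - | r0:-4,r1:Add2,r2:Mul2,r3:Add1,r4:7,r5:6
c8: CDB Mul1=-28 | r0:-4,r1:Add2,r2:Mul2,r3:Add1,r4:7,r5:6
c9: - | r0:-4,r1:Add2,r2:Mul2,r3:Add1,r4:7,r5:6
c10: CDB Add1=24 | r0:-4,r1:Add2,r2:Mul2,r3:24,r4:7,r5:6
c11: - | r0:-4,r1:Add2,r2:Mul2,r3:24,r4:7,r5:6
c12: CDB Add2=17 | r0:-4,r1:17,r2:Mul2,r3:24,r4:7,r5:6
c13: - | r0:-4,r1:17,r2:Mul2,r3:24,r4:7,r5:6
c14: - | r0:-4,r1:17,r2:Mul2,r3:24,r4:7,r5:6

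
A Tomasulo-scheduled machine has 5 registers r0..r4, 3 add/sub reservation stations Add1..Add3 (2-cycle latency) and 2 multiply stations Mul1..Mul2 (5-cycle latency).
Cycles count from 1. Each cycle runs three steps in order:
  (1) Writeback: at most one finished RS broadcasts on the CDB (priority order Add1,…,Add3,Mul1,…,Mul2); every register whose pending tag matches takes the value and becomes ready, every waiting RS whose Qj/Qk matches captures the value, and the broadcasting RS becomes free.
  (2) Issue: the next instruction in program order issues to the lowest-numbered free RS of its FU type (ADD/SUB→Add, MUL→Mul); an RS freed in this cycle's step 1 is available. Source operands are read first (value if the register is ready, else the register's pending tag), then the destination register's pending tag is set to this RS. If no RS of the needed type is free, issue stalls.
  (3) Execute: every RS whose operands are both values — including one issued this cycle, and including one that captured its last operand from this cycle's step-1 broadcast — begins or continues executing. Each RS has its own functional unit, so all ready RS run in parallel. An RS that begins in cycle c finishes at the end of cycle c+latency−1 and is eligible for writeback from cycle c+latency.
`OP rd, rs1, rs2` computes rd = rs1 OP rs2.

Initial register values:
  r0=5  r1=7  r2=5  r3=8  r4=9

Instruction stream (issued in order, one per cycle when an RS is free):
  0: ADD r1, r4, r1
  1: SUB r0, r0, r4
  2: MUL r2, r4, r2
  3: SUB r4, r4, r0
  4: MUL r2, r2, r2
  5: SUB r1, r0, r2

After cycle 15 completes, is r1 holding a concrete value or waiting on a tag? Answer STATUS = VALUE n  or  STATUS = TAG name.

STATUS = VALUE -2029

cycle 1: issue ADD r1<-Add1 // r0:5,r1:Add1,r2:5,r3:8,r4:9
cycle 2: issue SUB r0<-Add2 // r0:Add2,r1:Add1,r2:5,r3:8,r4:9
cycle 3: CDB Add1=16; issue MUL r2<-Mul1 // r0:Add2,r1:16,r2:Mul1,r3:8,r4:9
cycle 4: CDB Add2=-4; issue SUB r4<-Add1 // r0:-4,r1:16,r2:Mul1,r3:8,r4:Add1
cycle 5: issue MUL r2<-Mul2 // r0:-4,r1:16,r2:Mul2,r3:8,r4:Add1
cycle 6: CDB Add1=13; issue SUB r1<-Add1 // r0:-4,r1:Add1,r2:Mul2,r3:8,r4:13
cycle 7: - // r0:-4,r1:Add1,r2:Mul2,r3:8,r4:13
cycle 8: CDB Mul1=45 // r0:-4,r1:Add1,r2:Mul2,r3:8,r4:13
cycle 9: - // r0:-4,r1:Add1,r2:Mul2,r3:8,r4:13
cycle 10: - // r0:-4,r1:Add1,r2:Mul2,r3:8,r4:13
cycle 11: - // r0:-4,r1:Add1,r2:Mul2,r3:8,r4:13
cycle 12: - // r0:-4,r1:Add1,r2:Mul2,r3:8,r4:13
cycle 13: CDB Mul2=2025 // r0:-4,r1:Add1,r2:2025,r3:8,r4:13
cycle 14: - // r0:-4,r1:Add1,r2:2025,r3:8,r4:13
cycle 15: CDB Add1=-2029 // r0:-4,r1:-2029,r2:2025,r3:8,r4:13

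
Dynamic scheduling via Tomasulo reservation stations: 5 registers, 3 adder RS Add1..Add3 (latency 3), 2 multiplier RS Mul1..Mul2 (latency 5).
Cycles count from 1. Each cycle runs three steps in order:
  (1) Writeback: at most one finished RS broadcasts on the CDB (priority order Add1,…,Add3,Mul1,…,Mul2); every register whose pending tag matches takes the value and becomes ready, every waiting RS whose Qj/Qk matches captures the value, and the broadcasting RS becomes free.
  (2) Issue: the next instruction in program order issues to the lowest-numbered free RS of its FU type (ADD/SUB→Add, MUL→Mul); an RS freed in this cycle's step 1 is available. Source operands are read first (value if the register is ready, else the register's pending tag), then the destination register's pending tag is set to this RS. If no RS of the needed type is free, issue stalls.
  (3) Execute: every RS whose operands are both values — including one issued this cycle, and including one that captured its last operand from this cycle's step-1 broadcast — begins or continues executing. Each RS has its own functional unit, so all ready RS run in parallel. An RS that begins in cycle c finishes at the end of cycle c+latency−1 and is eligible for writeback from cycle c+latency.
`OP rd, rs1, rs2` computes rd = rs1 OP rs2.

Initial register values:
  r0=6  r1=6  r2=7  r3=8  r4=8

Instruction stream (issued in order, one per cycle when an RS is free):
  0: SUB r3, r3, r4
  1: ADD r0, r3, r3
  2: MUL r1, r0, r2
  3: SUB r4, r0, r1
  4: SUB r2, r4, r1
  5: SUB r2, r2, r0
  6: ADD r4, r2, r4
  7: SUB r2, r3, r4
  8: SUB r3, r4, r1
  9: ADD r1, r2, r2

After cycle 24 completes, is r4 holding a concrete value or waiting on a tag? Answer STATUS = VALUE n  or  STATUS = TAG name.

STATUS = VALUE 0

  c1: issue SUB r3<-Add1  regs: r0:6,r1:6,r2:7,r3:Add1,r4:8
  c2: issue ADD r0<-Add2  regs: r0:Add2,r1:6,r2:7,r3:Add1,r4:8
  c3: issue MUL r1<-Mul1  regs: r0:Add2,r1:Mul1,r2:7,r3:Add1,r4:8
  c4: CDB Add1=0; issue SUB r4<-Add1  regs: r0:Add2,r1:Mul1,r2:7,r3:0,r4:Add1
  c5: issue SUB r2<-Add3  regs: r0:Add2,r1:Mul1,r2:Add3,r3:0,r4:Add1
  c6: stall  regs: r0:Add2,r1:Mul1,r2:Add3,r3:0,r4:Add1
  c7: CDB Add2=0; issue SUB r2<-Add2  regs: r0:0,r1:Mul1,r2:Add2,r3:0,r4:Add1
  c8: stall  regs: r0:0,r1:Mul1,r2:Add2,r3:0,r4:Add1
  c9: stall  regs: r0:0,r1:Mul1,r2:Add2,r3:0,r4:Add1
  c10: stall  regs: r0:0,r1:Mul1,r2:Add2,r3:0,r4:Add1
  c11: stall  regs: r0:0,r1:Mul1,r2:Add2,r3:0,r4:Add1
  c12: CDB Mul1=0; stall  regs: r0:0,r1:0,r2:Add2,r3:0,r4:Add1
  c13: stall  regs: r0:0,r1:0,r2:Add2,r3:0,r4:Add1
  c14: stall  regs: r0:0,r1:0,r2:Add2,r3:0,r4:Add1
  c15: CDB Add1=0; issue ADD r4<-Add1  regs: r0:0,r1:0,r2:Add2,r3:0,r4:Add1
  c16: stall  regs: r0:0,r1:0,r2:Add2,r3:0,r4:Add1
  c17: stall  regs: r0:0,r1:0,r2:Add2,r3:0,r4:Add1
  c18: CDB Add3=0; issue SUB r2<-Add3  regs: r0:0,r1:0,r2:Add3,r3:0,r4:Add1
  c19: stall  regs: r0:0,r1:0,r2:Add3,r3:0,r4:Add1
  c20: stall  regs: r0:0,r1:0,r2:Add3,r3:0,r4:Add1
  c21: CDB Add2=0; issue SUB r3<-Add2  regs: r0:0,r1:0,r2:Add3,r3:Add2,r4:Add1
  c22: stall  regs: r0:0,r1:0,r2:Add3,r3:Add2,r4:Add1
  c23: stall  regs: r0:0,r1:0,r2:Add3,r3:Add2,r4:Add1
  c24: CDB Add1=0; issue ADD r1<-Add1  regs: r0:0,r1:Add1,r2:Add3,r3:Add2,r4:0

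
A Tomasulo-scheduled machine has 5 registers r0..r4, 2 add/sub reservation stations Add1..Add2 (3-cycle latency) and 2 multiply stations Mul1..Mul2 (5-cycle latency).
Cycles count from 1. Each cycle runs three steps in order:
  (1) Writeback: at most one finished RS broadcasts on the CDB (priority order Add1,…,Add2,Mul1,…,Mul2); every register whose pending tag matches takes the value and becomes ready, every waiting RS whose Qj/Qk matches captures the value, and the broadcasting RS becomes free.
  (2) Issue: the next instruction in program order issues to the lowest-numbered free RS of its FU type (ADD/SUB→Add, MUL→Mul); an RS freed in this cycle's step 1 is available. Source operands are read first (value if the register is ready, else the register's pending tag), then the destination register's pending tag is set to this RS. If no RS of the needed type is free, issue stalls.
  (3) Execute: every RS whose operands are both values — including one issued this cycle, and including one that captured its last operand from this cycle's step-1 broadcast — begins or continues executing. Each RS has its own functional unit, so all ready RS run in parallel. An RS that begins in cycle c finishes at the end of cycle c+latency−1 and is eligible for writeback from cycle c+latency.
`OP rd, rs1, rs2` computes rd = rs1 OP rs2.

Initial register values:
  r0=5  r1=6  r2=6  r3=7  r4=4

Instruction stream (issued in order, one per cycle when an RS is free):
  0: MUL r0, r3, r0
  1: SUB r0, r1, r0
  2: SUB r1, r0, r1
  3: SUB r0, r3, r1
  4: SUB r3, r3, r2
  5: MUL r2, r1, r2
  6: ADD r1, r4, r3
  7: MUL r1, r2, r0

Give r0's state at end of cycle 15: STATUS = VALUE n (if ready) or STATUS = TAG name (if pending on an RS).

c1: issue MUL r0<-Mul1 | r0:Mul1,r1:6,r2:6,r3:7,r4:4
c2: issue SUB r0<-Add1 | r0:Add1,r1:6,r2:6,r3:7,r4:4
c3: issue SUB r1<-Add2 | r0:Add1,r1:Add2,r2:6,r3:7,r4:4
c4: stall | r0:Add1,r1:Add2,r2:6,r3:7,r4:4
c5: stall | r0:Add1,r1:Add2,r2:6,r3:7,r4:4
c6: CDB Mul1=35; stall | r0:Add1,r1:Add2,r2:6,r3:7,r4:4
c7: stall | r0:Add1,r1:Add2,r2:6,r3:7,r4:4
c8: stall | r0:Add1,r1:Add2,r2:6,r3:7,r4:4
c9: CDB Add1=-29; issue SUB r0<-Add1 | r0:Add1,r1:Add2,r2:6,r3:7,r4:4
c10: stall | r0:Add1,r1:Add2,r2:6,r3:7,r4:4
c11: stall | r0:Add1,r1:Add2,r2:6,r3:7,r4:4
c12: CDB Add2=-35; issue SUB r3<-Add2 | r0:Add1,r1:-35,r2:6,r3:Add2,r4:4
c13: issue MUL r2<-Mul1 | r0:Add1,r1:-35,r2:Mul1,r3:Add2,r4:4
c14: stall | r0:Add1,r1:-35,r2:Mul1,r3:Add2,r4:4
c15: CDB Add1=42; issue ADD r1<-Add1 | r0:42,r1:Add1,r2:Mul1,r3:Add2,r4:4

STATUS = VALUE 42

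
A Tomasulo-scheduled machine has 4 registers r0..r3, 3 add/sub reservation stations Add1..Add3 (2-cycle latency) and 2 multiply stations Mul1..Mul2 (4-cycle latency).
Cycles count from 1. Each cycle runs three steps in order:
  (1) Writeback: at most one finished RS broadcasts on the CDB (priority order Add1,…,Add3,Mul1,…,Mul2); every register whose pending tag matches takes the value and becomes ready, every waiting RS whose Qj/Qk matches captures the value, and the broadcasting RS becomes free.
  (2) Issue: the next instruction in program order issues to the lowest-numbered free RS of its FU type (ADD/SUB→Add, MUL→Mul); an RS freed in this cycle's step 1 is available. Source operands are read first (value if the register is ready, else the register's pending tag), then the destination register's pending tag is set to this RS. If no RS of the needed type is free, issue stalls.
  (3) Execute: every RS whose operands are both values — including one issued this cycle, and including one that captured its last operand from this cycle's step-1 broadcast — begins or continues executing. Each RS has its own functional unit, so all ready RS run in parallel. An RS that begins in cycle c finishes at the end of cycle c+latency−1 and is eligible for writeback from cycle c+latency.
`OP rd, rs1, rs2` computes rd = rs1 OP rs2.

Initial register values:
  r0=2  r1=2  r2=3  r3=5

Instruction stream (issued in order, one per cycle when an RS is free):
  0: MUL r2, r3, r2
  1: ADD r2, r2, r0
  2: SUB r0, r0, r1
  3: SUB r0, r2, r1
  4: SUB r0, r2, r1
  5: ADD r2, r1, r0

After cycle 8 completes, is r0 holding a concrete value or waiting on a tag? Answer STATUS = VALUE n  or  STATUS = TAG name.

STATUS = TAG Add2

cycle 1: issue MUL r2<-Mul1 // r0:2,r1:2,r2:Mul1,r3:5
cycle 2: issue ADD r2<-Add1 // r0:2,r1:2,r2:Add1,r3:5
cycle 3: issue SUB r0<-Add2 // r0:Add2,r1:2,r2:Add1,r3:5
cycle 4: issue SUB r0<-Add3 // r0:Add3,r1:2,r2:Add1,r3:5
cycle 5: CDB Add2=0; issue SUB r0<-Add2 // r0:Add2,r1:2,r2:Add1,r3:5
cycle 6: CDB Mul1=15; stall // r0:Add2,r1:2,r2:Add1,r3:5
cycle 7: stall // r0:Add2,r1:2,r2:Add1,r3:5
cycle 8: CDB Add1=17; issue ADD r2<-Add1 // r0:Add2,r1:2,r2:Add1,r3:5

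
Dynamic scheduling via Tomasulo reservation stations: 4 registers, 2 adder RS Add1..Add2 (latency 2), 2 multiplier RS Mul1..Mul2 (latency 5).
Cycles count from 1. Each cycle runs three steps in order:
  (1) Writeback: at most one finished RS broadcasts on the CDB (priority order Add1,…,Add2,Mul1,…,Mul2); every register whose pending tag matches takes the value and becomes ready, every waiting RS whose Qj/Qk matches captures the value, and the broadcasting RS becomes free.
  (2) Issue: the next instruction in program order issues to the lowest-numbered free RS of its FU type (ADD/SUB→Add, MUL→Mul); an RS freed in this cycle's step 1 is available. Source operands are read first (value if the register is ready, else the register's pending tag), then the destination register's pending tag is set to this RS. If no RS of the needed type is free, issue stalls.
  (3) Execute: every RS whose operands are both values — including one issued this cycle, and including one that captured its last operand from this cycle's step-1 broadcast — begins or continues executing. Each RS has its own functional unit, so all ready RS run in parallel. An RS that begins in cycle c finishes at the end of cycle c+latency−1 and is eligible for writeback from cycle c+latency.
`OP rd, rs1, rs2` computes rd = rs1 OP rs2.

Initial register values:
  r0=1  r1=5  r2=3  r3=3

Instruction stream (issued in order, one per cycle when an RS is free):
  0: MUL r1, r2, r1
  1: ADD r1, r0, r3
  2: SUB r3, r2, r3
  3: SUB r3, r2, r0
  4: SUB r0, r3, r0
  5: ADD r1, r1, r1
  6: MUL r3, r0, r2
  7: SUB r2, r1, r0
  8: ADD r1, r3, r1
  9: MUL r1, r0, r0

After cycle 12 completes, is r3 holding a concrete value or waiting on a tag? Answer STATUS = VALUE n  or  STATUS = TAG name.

STATUS = TAG Mul1

  c1: issue MUL r1<-Mul1  regs: r0:1,r1:Mul1,r2:3,r3:3
  c2: issue ADD r1<-Add1  regs: r0:1,r1:Add1,r2:3,r3:3
  c3: issue SUB r3<-Add2  regs: r0:1,r1:Add1,r2:3,r3:Add2
  c4: CDB Add1=4; issue SUB r3<-Add1  regs: r0:1,r1:4,r2:3,r3:Add1
  c5: CDB Add2=0; issue SUB r0<-Add2  regs: r0:Add2,r1:4,r2:3,r3:Add1
  c6: CDB Add1=2; issue ADD r1<-Add1  regs: r0:Add2,r1:Add1,r2:3,r3:2
  c7: CDB Mul1=15; issue MUL r3<-Mul1  regs: r0:Add2,r1:Add1,r2:3,r3:Mul1
  c8: CDB Add1=8; issue SUB r2<-Add1  regs: r0:Add2,r1:8,r2:Add1,r3:Mul1
  c9: CDB Add2=1; issue ADD r1<-Add2  regs: r0:1,r1:Add2,r2:Add1,r3:Mul1
  c10: issue MUL r1<-Mul2  regs: r0:1,r1:Mul2,r2:Add1,r3:Mul1
  c11: CDB Add1=7  regs: r0:1,r1:Mul2,r2:7,r3:Mul1
  c12: -  regs: r0:1,r1:Mul2,r2:7,r3:Mul1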